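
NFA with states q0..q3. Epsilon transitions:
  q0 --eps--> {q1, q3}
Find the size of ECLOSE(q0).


Starting from q0
Initialize closure = {q0}
Follow epsilon from q0 -> add q1
Follow epsilon from q0 -> add q3
Final closure: {q0, q1, q3}
Size = 3

3


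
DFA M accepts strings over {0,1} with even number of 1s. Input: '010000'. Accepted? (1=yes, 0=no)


DFA has 2 states: q_even (start, accept=yes) and q_odd
Processing string '010000' character by character:
  Position 0: read '0', 1-count=0 -> q_even (no change)
  Position 1: read '1', 1-count=1 -> q_odd
  Position 2: read '0', 1-count=1 -> q_odd (no change)
  Position 3: read '0', 1-count=1 -> q_odd (no change)
  Position 4: read '0', 1-count=1 -> q_odd (no change)
  Position 5: read '0', 1-count=1 -> q_odd (no change)
Final state: q_odd, total 1s = 1 (odd); the DFA requires an even count -> reject

0


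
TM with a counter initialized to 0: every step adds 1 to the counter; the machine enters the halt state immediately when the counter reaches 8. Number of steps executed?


Counter starts at 0. Counting sequence:
  Step 1: counter = 1
  Step 2: counter = 2
  Step 3: counter = 3
  Step 4: counter = 4
  Step 5: counter = 5
  Step 6: counter = 6
  Step 7: counter = 7
  Step 8: counter = 8
Counter reached 8 -> halt
Total steps = 8

8


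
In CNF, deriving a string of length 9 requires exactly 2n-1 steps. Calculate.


Chomsky Normal Form derivation:
String length n = 9
Each step either:
  - Splits a nonterminal into two (n-1 such steps)
  - Converts a nonterminal to terminal (n such steps)
Total = (n-1) + n = 2n - 1
= 2(9) - 1
= 18 - 1
= 17

17


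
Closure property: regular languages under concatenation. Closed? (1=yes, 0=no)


Regular languages are closed under:
- Union (DFA product construction)
- Intersection (DFA product construction)
- Complement (swap accept/reject states)
- Concatenation (NFA construction)
- Kleene star (NFA construction)
concatenation is in this list
Therefore: closed

1


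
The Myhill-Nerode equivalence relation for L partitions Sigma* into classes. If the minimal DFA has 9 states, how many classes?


Myhill-Nerode theorem:
Number of equivalence classes = number of states in minimal DFA
Minimal DFA states = 9
Therefore equivalence classes = 9

9


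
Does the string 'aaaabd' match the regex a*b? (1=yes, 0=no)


Pattern: a*b
String: 'aaaabd'
Pattern requires: zero or more 'a's followed by exactly one 'b'
Found 4 leading 'a's
Remaining: 'bd'
Remaining is not 'b' -> no match
Result: 0

0


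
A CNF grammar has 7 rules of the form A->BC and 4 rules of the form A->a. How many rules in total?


CNF allows two rule forms:
  A -> BC (binary): 7 rules
  A -> a (terminal): 4 rules
Total = 7 + 4 = 11

11


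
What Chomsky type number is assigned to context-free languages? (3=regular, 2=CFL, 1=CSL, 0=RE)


Chomsky hierarchy levels:
  Type 3: Regular (DFA/NFA/regex)
  Type 2: Context-free (PDA)
  Type 1: Context-sensitive
  Type 0: Recursively enumerable (TM)
'context-free' corresponds to Type 2

2


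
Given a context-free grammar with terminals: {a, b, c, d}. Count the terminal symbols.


Terminal symbols: a, b, c, d
Counting each: a (#1), b (#2), c (#3), d (#4)
Total = 4

4


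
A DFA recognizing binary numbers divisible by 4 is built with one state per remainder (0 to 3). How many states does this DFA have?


Divisibility by 4 is tracked via the remainder mod 4: 0, 1, ..., 3
The construction assigns one state to each remainder
Number of remainders = 4

4


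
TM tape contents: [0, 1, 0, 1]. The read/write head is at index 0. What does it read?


Tape: [0, 1, 0, 1]
Positions: 0 1 2 3
Values:    0 1 0 1
Head at position 0
tape[0] = 0

0


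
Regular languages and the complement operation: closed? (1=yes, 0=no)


Regular languages are closed under all standard operations:
- Union: Yes (product construction)
- Intersection: Yes (product construction)
- Complement: Yes (swap accept/reject)
- Concatenation: Yes (NFA construction)
Operation: complement -> Closed

1


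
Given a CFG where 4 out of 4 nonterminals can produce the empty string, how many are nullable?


Nonterminals: {S, A, B, C}
A nonterminal is nullable if it can derive epsilon
Counting nullable nonterminals: 4
Total nullable = 4

4


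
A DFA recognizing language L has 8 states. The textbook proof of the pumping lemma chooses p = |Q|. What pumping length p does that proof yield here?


Pumping lemma for regular languages (standard proof):
Take p = |Q|, the number of DFA states.
Any string of length >= |Q| passes through |Q|+1 states while reading its first |Q| symbols,
so by pigeonhole some state repeats, giving the loop that can be pumped.
Here |Q| = 8
Therefore the proof uses p = 8

8


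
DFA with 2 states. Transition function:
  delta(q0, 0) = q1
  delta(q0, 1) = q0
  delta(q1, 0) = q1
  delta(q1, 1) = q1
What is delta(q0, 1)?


Looking up transition function:
delta(q0, 1) in the table
Row: q0, Column: 1
Result: q0

q0


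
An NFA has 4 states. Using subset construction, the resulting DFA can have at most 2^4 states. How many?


NFA has 4 states
Subset construction: each DFA state = subset of NFA states
Maximum subsets = 2^4
2^4 = 16

16


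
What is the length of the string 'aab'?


String: 'aab'
Counting characters:
  'a' appears 2 time(s)
  'b' appears 1 time(s)
Total length = 2 + 1 = 3

3


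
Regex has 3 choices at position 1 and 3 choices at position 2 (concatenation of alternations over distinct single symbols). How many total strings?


First group: 3 alternatives
Second group: 3 alternatives
Concatenation: each choice from group 1 pairs with each from group 2
Total = 3 x 3 = 9

9


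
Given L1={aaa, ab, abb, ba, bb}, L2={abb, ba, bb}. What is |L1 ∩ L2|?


L1 = {aaa, ab, abb, ba, bb}
L2 = {abb, ba, bb}
Checking each string in L1 against L2:
  'aaa': in L2? No
  'ab': in L2? No
  'abb': in L2? Yes
  'ba': in L2? Yes
  'bb': in L2? Yes
Intersection = {abb, ba, bb}
|L1 ∩ L2| = 3

3


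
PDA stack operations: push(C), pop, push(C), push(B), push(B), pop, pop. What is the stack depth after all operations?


Tracing stack operations:
  push(C) -> stack = [C], depth=1
  pop -> removed C, stack = [], depth=0
  push(C) -> stack = [C], depth=1
  push(B) -> stack = [C,B], depth=2
  push(B) -> stack = [C,B,B], depth=3
  pop -> removed B, stack = [C,B], depth=2
  pop -> removed B, stack = [C], depth=1
Final depth = 1

1


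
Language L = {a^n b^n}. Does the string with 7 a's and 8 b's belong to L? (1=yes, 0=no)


Language requires equal numbers of a's and b's
PDA pushes for each 'a', pops for each 'b'
Number of a's = 7
Number of b's = 8
7 != 8 -> Reject

0


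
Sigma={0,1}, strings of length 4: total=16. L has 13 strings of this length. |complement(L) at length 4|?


Alphabet: {0,1}
String length: 4
Total strings of length 4 = 2^4 = 16
Strings in L = 13
Complement = total - |L|
= 16 - 13
= 3

3


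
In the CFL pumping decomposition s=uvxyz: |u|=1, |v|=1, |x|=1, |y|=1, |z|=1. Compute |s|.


|s| = |u| + |v| + |x| + |y| + |z|
= 1 + 1 + 1 + 1 + 1
= 2 + 1 + 2
= 3 + 2
= 5

5


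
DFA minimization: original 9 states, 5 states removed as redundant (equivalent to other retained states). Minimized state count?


Original DFA: 9 states
Redundant states removed: 5
Minimized states = original - removed
= 9 - 5
= 4

4


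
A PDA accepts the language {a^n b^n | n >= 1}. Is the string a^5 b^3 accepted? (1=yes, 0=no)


Language requires equal numbers of a's and b's
PDA pushes for each 'a', pops for each 'b'
Number of a's = 5
Number of b's = 3
5 != 3 -> Reject

0


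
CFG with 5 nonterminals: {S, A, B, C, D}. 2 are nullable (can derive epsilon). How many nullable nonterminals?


Nonterminals: {S, A, B, C, D}
A nonterminal is nullable if it can derive epsilon
Counting nullable nonterminals: 2
Total nullable = 2

2


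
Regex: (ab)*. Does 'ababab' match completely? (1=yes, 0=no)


Pattern: (ab)*
String: 'ababab'
Pattern requires: zero or more repetitions of 'ab'
Pairs: ['ab', 'ab', 'ab']
All pairs are 'ab'? Yes
Result: 1

1


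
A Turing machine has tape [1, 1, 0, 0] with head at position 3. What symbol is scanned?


Tape: [1, 1, 0, 0]
Positions: 0 1 2 3
Values:    1 1 0 0
Head at position 3
tape[3] = 0

0


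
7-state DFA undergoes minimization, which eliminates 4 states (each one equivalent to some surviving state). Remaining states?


Original DFA: 7 states
Redundant states removed: 4
Minimized states = original - removed
= 7 - 4
= 3

3


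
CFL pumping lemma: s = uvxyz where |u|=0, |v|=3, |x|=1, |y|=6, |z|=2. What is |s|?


|s| = |u| + |v| + |x| + |y| + |z|
= 0 + 3 + 1 + 6 + 2
= 3 + 1 + 8
= 4 + 8
= 12

12


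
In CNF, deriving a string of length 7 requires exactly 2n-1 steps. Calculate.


Chomsky Normal Form derivation:
String length n = 7
Each step either:
  - Splits a nonterminal into two (n-1 such steps)
  - Converts a nonterminal to terminal (n such steps)
Total = (n-1) + n = 2n - 1
= 2(7) - 1
= 14 - 1
= 13

13


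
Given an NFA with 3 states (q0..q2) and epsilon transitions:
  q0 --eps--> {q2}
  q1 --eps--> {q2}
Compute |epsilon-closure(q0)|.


Starting from q0
Initialize closure = {q0}
Follow epsilon from q0 -> add q2
Final closure: {q0, q2}
Size = 2

2


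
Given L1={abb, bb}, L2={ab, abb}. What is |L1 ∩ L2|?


L1 = {abb, bb}
L2 = {ab, abb}
Checking each string in L1 against L2:
  'abb': in L2? Yes
  'bb': in L2? No
Intersection = {abb}
|L1 ∩ L2| = 1

1


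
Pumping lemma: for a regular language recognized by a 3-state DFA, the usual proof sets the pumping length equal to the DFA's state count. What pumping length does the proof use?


Pumping lemma for regular languages (standard proof):
Take p = |Q|, the number of DFA states.
Any string of length >= |Q| passes through |Q|+1 states while reading its first |Q| symbols,
so by pigeonhole some state repeats, giving the loop that can be pumped.
Here |Q| = 3
Therefore the proof uses p = 3

3


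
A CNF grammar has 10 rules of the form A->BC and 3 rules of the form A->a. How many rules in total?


CNF allows two rule forms:
  A -> BC (binary): 10 rules
  A -> a (terminal): 3 rules
Total = 10 + 3 = 13

13


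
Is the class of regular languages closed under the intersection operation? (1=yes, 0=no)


Regular languages are closed under:
- Union (DFA product construction)
- Intersection (DFA product construction)
- Complement (swap accept/reject states)
- Concatenation (NFA construction)
- Kleene star (NFA construction)
intersection is in this list
Therefore: closed

1


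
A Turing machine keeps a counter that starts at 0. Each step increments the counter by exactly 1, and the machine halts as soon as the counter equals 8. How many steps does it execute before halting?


Counter starts at 0. Counting sequence:
  Step 1: counter = 1
  Step 2: counter = 2
  Step 3: counter = 3
  Step 4: counter = 4
  Step 5: counter = 5
  Step 6: counter = 6
  Step 7: counter = 7
  Step 8: counter = 8
Counter reached 8 -> halt
Total steps = 8

8


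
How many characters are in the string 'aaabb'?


String: 'aaabb'
Counting characters:
  'a' appears 3 time(s)
  'b' appears 2 time(s)
Total length = 3 + 2 = 5

5


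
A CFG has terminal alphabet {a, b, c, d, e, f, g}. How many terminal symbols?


Terminal symbols: a, b, c, d, e, f, g
Counting each: a (#1), b (#2), c (#3), d (#4), e (#5), f (#6), g (#7)
Total = 7

7


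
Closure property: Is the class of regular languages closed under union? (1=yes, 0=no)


Regular languages are closed under all standard operations:
- Union: Yes (product construction)
- Intersection: Yes (product construction)
- Complement: Yes (swap accept/reject)
- Concatenation: Yes (NFA construction)
Operation: union -> Closed

1


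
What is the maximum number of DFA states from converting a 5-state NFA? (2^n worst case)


NFA has 5 states
Subset construction: each DFA state = subset of NFA states
Maximum subsets = 2^5
2^5 = 32

32


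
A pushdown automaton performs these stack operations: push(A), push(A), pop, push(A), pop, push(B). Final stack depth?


Tracing stack operations:
  push(A) -> stack = [A], depth=1
  push(A) -> stack = [A,A], depth=2
  pop -> removed A, stack = [A], depth=1
  push(A) -> stack = [A,A], depth=2
  pop -> removed A, stack = [A], depth=1
  push(B) -> stack = [A,B], depth=2
Final depth = 2

2


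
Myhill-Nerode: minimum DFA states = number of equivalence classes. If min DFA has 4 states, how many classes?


Myhill-Nerode theorem:
Number of equivalence classes = number of states in minimal DFA
Minimal DFA states = 4
Therefore equivalence classes = 4

4


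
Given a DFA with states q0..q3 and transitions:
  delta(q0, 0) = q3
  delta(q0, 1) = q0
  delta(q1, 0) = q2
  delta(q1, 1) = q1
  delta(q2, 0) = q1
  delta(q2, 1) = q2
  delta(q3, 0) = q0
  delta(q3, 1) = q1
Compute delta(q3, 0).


Looking up transition function:
delta(q3, 0) in the table
Row: q3, Column: 0
Result: q0

q0


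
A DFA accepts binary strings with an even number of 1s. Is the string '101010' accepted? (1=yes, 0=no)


DFA has 2 states: q_even (start, accept=yes) and q_odd
Processing string '101010' character by character:
  Position 0: read '1', 1-count=1 -> q_odd
  Position 1: read '0', 1-count=1 -> q_odd (no change)
  Position 2: read '1', 1-count=2 -> q_even
  Position 3: read '0', 1-count=2 -> q_even (no change)
  Position 4: read '1', 1-count=3 -> q_odd
  Position 5: read '0', 1-count=3 -> q_odd (no change)
Final state: q_odd, total 1s = 3 (odd); the DFA requires an even count -> reject

0


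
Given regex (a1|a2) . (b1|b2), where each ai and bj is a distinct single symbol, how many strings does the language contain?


First group: 2 alternatives
Second group: 2 alternatives
Concatenation: each choice from group 1 pairs with each from group 2
Total = 2 x 2 = 4

4


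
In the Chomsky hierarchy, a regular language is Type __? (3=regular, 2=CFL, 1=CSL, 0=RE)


Chomsky hierarchy levels:
  Type 3: Regular (DFA/NFA/regex)
  Type 2: Context-free (PDA)
  Type 1: Context-sensitive
  Type 0: Recursively enumerable (TM)
'regular' corresponds to Type 3

3


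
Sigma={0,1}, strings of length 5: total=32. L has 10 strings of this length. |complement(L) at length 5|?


Alphabet: {0,1}
String length: 5
Total strings of length 5 = 2^5 = 32
Strings in L = 10
Complement = total - |L|
= 32 - 10
= 22

22


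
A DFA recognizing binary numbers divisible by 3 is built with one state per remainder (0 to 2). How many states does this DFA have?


Divisibility by 3 is tracked via the remainder mod 3: 0, 1, ..., 2
The construction assigns one state to each remainder
Number of remainders = 3

3


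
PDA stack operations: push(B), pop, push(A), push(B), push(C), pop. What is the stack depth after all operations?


Tracing stack operations:
  push(B) -> stack = [B], depth=1
  pop -> removed B, stack = [], depth=0
  push(A) -> stack = [A], depth=1
  push(B) -> stack = [A,B], depth=2
  push(C) -> stack = [A,B,C], depth=3
  pop -> removed C, stack = [A,B], depth=2
Final depth = 2

2


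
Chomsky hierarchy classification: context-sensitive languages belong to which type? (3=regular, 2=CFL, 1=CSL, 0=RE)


Chomsky hierarchy levels:
  Type 3: Regular (DFA/NFA/regex)
  Type 2: Context-free (PDA)
  Type 1: Context-sensitive
  Type 0: Recursively enumerable (TM)
'context-sensitive' corresponds to Type 1

1


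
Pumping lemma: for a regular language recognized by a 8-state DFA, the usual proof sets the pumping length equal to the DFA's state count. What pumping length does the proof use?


Pumping lemma for regular languages (standard proof):
Take p = |Q|, the number of DFA states.
Any string of length >= |Q| passes through |Q|+1 states while reading its first |Q| symbols,
so by pigeonhole some state repeats, giving the loop that can be pumped.
Here |Q| = 8
Therefore the proof uses p = 8

8


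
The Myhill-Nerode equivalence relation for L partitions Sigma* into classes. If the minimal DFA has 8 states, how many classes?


Myhill-Nerode theorem:
Number of equivalence classes = number of states in minimal DFA
Minimal DFA states = 8
Therefore equivalence classes = 8

8


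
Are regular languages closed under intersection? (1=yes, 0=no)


Regular languages are closed under:
- Union (DFA product construction)
- Intersection (DFA product construction)
- Complement (swap accept/reject states)
- Concatenation (NFA construction)
- Kleene star (NFA construction)
intersection is in this list
Therefore: closed

1


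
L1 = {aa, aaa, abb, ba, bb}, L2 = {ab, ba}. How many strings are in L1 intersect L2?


L1 = {aa, aaa, abb, ba, bb}
L2 = {ab, ba}
Checking each string in L1 against L2:
  'aa': in L2? No
  'aaa': in L2? No
  'abb': in L2? No
  'ba': in L2? Yes
  'bb': in L2? No
Intersection = {ba}
|L1 ∩ L2| = 1

1


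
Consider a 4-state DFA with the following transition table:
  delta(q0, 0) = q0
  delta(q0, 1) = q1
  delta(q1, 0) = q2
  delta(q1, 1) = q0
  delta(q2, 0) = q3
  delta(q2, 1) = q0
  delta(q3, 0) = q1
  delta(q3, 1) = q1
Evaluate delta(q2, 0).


Looking up transition function:
delta(q2, 0) in the table
Row: q2, Column: 0
Result: q3

q3


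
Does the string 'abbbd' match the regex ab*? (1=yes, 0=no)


Pattern: ab*
String: 'abbbd'
Pattern requires: exactly one 'a' followed by zero or more 'b's
First char is 'a' -> OK
Rest 'bbbd': all b's? No
Result: 0

0


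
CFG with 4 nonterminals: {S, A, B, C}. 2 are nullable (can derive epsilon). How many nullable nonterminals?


Nonterminals: {S, A, B, C}
A nonterminal is nullable if it can derive epsilon
Counting nullable nonterminals: 2
Total nullable = 2

2


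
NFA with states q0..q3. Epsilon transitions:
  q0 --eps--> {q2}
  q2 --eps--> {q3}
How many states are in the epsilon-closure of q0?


Starting from q0
Initialize closure = {q0}
Follow epsilon from q0 -> add q2
Follow epsilon from q2 -> add q3
Final closure: {q0, q2, q3}
Size = 3

3


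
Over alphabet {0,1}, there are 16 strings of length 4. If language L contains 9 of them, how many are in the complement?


Alphabet: {0,1}
String length: 4
Total strings of length 4 = 2^4 = 16
Strings in L = 9
Complement = total - |L|
= 16 - 9
= 7

7


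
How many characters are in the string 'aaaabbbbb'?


String: 'aaaabbbbb'
Counting characters:
  'a' appears 4 time(s)
  'b' appears 5 time(s)
Total length = 4 + 5 = 9

9


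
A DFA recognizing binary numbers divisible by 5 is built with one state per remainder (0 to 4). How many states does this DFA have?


Divisibility by 5 is tracked via the remainder mod 5: 0, 1, ..., 4
The construction assigns one state to each remainder
Number of remainders = 5

5


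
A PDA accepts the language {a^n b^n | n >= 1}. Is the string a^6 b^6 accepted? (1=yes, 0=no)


Language requires equal numbers of a's and b's
PDA pushes for each 'a', pops for each 'b'
Number of a's = 6
Number of b's = 6
6 == 6 -> Accept

1


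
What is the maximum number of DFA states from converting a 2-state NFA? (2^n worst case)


NFA has 2 states
Subset construction: each DFA state = subset of NFA states
Maximum subsets = 2^2
2^2 = 4

4


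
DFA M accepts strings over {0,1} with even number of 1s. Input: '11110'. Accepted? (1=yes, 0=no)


DFA has 2 states: q_even (start, accept=yes) and q_odd
Processing string '11110' character by character:
  Position 0: read '1', 1-count=1 -> q_odd
  Position 1: read '1', 1-count=2 -> q_even
  Position 2: read '1', 1-count=3 -> q_odd
  Position 3: read '1', 1-count=4 -> q_even
  Position 4: read '0', 1-count=4 -> q_even (no change)
Final state: q_even, total 1s = 4 (even); the DFA requires an even count -> accept

1


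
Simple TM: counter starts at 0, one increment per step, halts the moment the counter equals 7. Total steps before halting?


Counter starts at 0. Counting sequence:
  Step 1: counter = 1
  Step 2: counter = 2
  Step 3: counter = 3
  Step 4: counter = 4
  Step 5: counter = 5
  Step 6: counter = 6
  Step 7: counter = 7
Counter reached 7 -> halt
Total steps = 7

7


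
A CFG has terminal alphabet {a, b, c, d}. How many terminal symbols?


Terminal symbols: a, b, c, d
Counting each: a (#1), b (#2), c (#3), d (#4)
Total = 4

4


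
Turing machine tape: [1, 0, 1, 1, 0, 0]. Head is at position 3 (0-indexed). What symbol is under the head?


Tape: [1, 0, 1, 1, 0, 0]
Positions: 0 1 2 3 4 5
Values:    1 0 1 1 0 0
Head at position 3
tape[3] = 1

1


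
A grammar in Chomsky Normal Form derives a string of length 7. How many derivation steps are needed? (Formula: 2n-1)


Chomsky Normal Form derivation:
String length n = 7
Each step either:
  - Splits a nonterminal into two (n-1 such steps)
  - Converts a nonterminal to terminal (n such steps)
Total = (n-1) + n = 2n - 1
= 2(7) - 1
= 14 - 1
= 13

13


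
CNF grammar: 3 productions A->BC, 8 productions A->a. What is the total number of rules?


CNF allows two rule forms:
  A -> BC (binary): 3 rules
  A -> a (terminal): 8 rules
Total = 3 + 8 = 11

11


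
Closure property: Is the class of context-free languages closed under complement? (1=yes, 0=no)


CFL closure properties:
  Closed under: union, concatenation, Kleene star
  NOT closed under: intersection, complement
Operation 'complement' is in not-closed list -> No (not closed)

0


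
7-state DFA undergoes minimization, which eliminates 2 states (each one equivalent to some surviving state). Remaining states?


Original DFA: 7 states
Redundant states removed: 2
Minimized states = original - removed
= 7 - 2
= 5

5


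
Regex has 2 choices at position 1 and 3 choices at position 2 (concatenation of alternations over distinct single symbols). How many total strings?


First group: 2 alternatives
Second group: 3 alternatives
Concatenation: each choice from group 1 pairs with each from group 2
Total = 2 x 3 = 6

6


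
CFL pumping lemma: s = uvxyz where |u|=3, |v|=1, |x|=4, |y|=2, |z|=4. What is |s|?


|s| = |u| + |v| + |x| + |y| + |z|
= 3 + 1 + 4 + 2 + 4
= 4 + 4 + 6
= 8 + 6
= 14

14


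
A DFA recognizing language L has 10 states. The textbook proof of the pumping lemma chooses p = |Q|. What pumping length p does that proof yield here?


Pumping lemma for regular languages (standard proof):
Take p = |Q|, the number of DFA states.
Any string of length >= |Q| passes through |Q|+1 states while reading its first |Q| symbols,
so by pigeonhole some state repeats, giving the loop that can be pumped.
Here |Q| = 10
Therefore the proof uses p = 10

10


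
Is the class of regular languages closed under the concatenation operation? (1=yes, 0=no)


Regular languages are closed under:
- Union (DFA product construction)
- Intersection (DFA product construction)
- Complement (swap accept/reject states)
- Concatenation (NFA construction)
- Kleene star (NFA construction)
concatenation is in this list
Therefore: closed

1


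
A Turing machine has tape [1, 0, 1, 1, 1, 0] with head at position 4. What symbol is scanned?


Tape: [1, 0, 1, 1, 1, 0]
Positions: 0 1 2 3 4 5
Values:    1 0 1 1 1 0
Head at position 4
tape[4] = 1

1


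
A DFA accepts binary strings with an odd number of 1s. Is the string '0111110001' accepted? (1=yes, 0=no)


DFA has 2 states: q_even (start, accept=no) and q_odd
Processing string '0111110001' character by character:
  Position 0: read '0', 1-count=0 -> q_even (no change)
  Position 1: read '1', 1-count=1 -> q_odd
  Position 2: read '1', 1-count=2 -> q_even
  Position 3: read '1', 1-count=3 -> q_odd
  Position 4: read '1', 1-count=4 -> q_even
  Position 5: read '1', 1-count=5 -> q_odd
  Position 6: read '0', 1-count=5 -> q_odd (no change)
  Position 7: read '0', 1-count=5 -> q_odd (no change)
  Position 8: read '0', 1-count=5 -> q_odd (no change)
  Position 9: read '1', 1-count=6 -> q_even
Final state: q_even, total 1s = 6 (even); the DFA requires an odd count -> reject

0


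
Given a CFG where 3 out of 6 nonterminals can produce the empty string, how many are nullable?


Nonterminals: {S, A, B, C, D, E}
A nonterminal is nullable if it can derive epsilon
Counting nullable nonterminals: 3
Total nullable = 3

3


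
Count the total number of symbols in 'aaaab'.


String: 'aaaab'
Counting characters:
  'a' appears 4 time(s)
  'b' appears 1 time(s)
Total length = 4 + 1 = 5

5


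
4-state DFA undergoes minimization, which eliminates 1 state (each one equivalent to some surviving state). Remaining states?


Original DFA: 4 states
Redundant states removed: 1
Minimized states = original - removed
= 4 - 1
= 3

3


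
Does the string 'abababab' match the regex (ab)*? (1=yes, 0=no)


Pattern: (ab)*
String: 'abababab'
Pattern requires: zero or more repetitions of 'ab'
Pairs: ['ab', 'ab', 'ab', 'ab']
All pairs are 'ab'? Yes
Result: 1

1


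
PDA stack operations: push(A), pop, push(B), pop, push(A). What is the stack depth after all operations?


Tracing stack operations:
  push(A) -> stack = [A], depth=1
  pop -> removed A, stack = [], depth=0
  push(B) -> stack = [B], depth=1
  pop -> removed B, stack = [], depth=0
  push(A) -> stack = [A], depth=1
Final depth = 1

1


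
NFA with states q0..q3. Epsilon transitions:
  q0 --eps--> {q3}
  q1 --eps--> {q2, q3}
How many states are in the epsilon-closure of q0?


Starting from q0
Initialize closure = {q0}
Follow epsilon from q0 -> add q3
Final closure: {q0, q3}
Size = 2

2


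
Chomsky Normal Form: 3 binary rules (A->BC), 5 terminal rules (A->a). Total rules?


CNF allows two rule forms:
  A -> BC (binary): 3 rules
  A -> a (terminal): 5 rules
Total = 3 + 5 = 8

8


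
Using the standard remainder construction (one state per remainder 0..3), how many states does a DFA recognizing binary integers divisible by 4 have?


Divisibility by 4 is tracked via the remainder mod 4: 0, 1, ..., 3
The construction assigns one state to each remainder
Number of remainders = 4

4


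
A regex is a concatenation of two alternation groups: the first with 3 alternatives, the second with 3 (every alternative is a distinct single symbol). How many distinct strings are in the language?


First group: 3 alternatives
Second group: 3 alternatives
Concatenation: each choice from group 1 pairs with each from group 2
Total = 3 x 3 = 9

9


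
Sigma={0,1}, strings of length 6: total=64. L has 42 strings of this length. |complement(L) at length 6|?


Alphabet: {0,1}
String length: 6
Total strings of length 6 = 2^6 = 64
Strings in L = 42
Complement = total - |L|
= 64 - 42
= 22

22


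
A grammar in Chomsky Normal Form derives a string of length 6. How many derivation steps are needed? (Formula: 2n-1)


Chomsky Normal Form derivation:
String length n = 6
Each step either:
  - Splits a nonterminal into two (n-1 such steps)
  - Converts a nonterminal to terminal (n such steps)
Total = (n-1) + n = 2n - 1
= 2(6) - 1
= 12 - 1
= 11

11


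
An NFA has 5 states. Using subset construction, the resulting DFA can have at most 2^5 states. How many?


NFA has 5 states
Subset construction: each DFA state = subset of NFA states
Maximum subsets = 2^5
2^5 = 32

32


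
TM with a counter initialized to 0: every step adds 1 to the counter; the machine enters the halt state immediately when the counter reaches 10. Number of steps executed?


Counter starts at 0. Counting sequence:
  Step 1: counter = 1
  Step 2: counter = 2
  Step 3: counter = 3
  Step 4: counter = 4
  Step 5: counter = 5
  Step 6: counter = 6
  ...
  Step 10: counter = 10
Counter reached 10 -> halt
Total steps = 10

10


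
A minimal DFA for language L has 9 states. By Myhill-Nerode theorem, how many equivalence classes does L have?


Myhill-Nerode theorem:
Number of equivalence classes = number of states in minimal DFA
Minimal DFA states = 9
Therefore equivalence classes = 9

9


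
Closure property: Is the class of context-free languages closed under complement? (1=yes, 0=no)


CFL closure properties:
  Closed under: union, concatenation, Kleene star
  NOT closed under: intersection, complement
Operation 'complement' is in not-closed list -> No (not closed)

0


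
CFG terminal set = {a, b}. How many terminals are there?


Terminal symbols: a, b
Counting each: a (#1), b (#2)
Total = 2

2


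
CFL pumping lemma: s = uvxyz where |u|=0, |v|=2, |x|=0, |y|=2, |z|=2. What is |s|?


|s| = |u| + |v| + |x| + |y| + |z|
= 0 + 2 + 0 + 2 + 2
= 2 + 0 + 4
= 2 + 4
= 6

6


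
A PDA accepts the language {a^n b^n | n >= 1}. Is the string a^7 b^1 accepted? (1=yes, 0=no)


Language requires equal numbers of a's and b's
PDA pushes for each 'a', pops for each 'b'
Number of a's = 7
Number of b's = 1
7 != 1 -> Reject

0


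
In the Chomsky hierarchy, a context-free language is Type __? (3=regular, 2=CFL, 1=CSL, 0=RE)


Chomsky hierarchy levels:
  Type 3: Regular (DFA/NFA/regex)
  Type 2: Context-free (PDA)
  Type 1: Context-sensitive
  Type 0: Recursively enumerable (TM)
'context-free' corresponds to Type 2

2


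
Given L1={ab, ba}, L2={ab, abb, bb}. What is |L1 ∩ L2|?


L1 = {ab, ba}
L2 = {ab, abb, bb}
Checking each string in L1 against L2:
  'ab': in L2? Yes
  'ba': in L2? No
Intersection = {ab}
|L1 ∩ L2| = 1

1


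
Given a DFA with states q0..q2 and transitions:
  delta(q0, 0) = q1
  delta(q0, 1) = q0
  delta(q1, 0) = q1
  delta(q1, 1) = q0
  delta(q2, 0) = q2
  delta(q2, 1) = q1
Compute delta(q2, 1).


Looking up transition function:
delta(q2, 1) in the table
Row: q2, Column: 1
Result: q1

q1


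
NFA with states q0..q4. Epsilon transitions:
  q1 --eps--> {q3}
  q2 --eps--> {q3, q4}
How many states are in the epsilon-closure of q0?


Starting from q0
Initialize closure = {q0}
q0 has no outgoing epsilon transitions -> nothing to add
Final closure: {q0}
Size = 1

1


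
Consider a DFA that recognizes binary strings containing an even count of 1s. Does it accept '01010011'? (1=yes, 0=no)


DFA has 2 states: q_even (start, accept=yes) and q_odd
Processing string '01010011' character by character:
  Position 0: read '0', 1-count=0 -> q_even (no change)
  Position 1: read '1', 1-count=1 -> q_odd
  Position 2: read '0', 1-count=1 -> q_odd (no change)
  Position 3: read '1', 1-count=2 -> q_even
  Position 4: read '0', 1-count=2 -> q_even (no change)
  Position 5: read '0', 1-count=2 -> q_even (no change)
  Position 6: read '1', 1-count=3 -> q_odd
  Position 7: read '1', 1-count=4 -> q_even
Final state: q_even, total 1s = 4 (even); the DFA requires an even count -> accept

1


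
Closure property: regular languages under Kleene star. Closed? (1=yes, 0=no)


Regular languages are closed under:
- Union (DFA product construction)
- Intersection (DFA product construction)
- Complement (swap accept/reject states)
- Concatenation (NFA construction)
- Kleene star (NFA construction)
Kleene star is in this list
Therefore: closed

1


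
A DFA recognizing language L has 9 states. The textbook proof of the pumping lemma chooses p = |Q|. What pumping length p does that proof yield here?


Pumping lemma for regular languages (standard proof):
Take p = |Q|, the number of DFA states.
Any string of length >= |Q| passes through |Q|+1 states while reading its first |Q| symbols,
so by pigeonhole some state repeats, giving the loop that can be pumped.
Here |Q| = 9
Therefore the proof uses p = 9

9


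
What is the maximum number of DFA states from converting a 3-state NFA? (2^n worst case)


NFA has 3 states
Subset construction: each DFA state = subset of NFA states
Maximum subsets = 2^3
2^3 = 8

8


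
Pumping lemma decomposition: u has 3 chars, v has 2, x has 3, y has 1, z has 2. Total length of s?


|s| = |u| + |v| + |x| + |y| + |z|
= 3 + 2 + 3 + 1 + 2
= 5 + 3 + 3
= 8 + 3
= 11

11


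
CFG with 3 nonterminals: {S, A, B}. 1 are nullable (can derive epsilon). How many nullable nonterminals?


Nonterminals: {S, A, B}
A nonterminal is nullable if it can derive epsilon
Counting nullable nonterminals: 1
Total nullable = 1

1


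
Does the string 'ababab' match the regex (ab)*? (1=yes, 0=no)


Pattern: (ab)*
String: 'ababab'
Pattern requires: zero or more repetitions of 'ab'
Pairs: ['ab', 'ab', 'ab']
All pairs are 'ab'? Yes
Result: 1

1


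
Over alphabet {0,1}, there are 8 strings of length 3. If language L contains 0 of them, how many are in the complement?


Alphabet: {0,1}
String length: 3
Total strings of length 3 = 2^3 = 8
Strings in L = 0
Complement = total - |L|
= 8 - 0
= 8

8


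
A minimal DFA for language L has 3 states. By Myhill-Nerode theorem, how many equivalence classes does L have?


Myhill-Nerode theorem:
Number of equivalence classes = number of states in minimal DFA
Minimal DFA states = 3
Therefore equivalence classes = 3

3


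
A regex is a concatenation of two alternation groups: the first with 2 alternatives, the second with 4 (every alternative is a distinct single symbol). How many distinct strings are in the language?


First group: 2 alternatives
Second group: 4 alternatives
Concatenation: each choice from group 1 pairs with each from group 2
Total = 2 x 4 = 8

8


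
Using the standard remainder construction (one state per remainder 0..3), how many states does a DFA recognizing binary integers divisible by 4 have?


Divisibility by 4 is tracked via the remainder mod 4: 0, 1, ..., 3
The construction assigns one state to each remainder
Number of remainders = 4

4


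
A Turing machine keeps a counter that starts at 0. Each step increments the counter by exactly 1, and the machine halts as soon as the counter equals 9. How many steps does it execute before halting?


Counter starts at 0. Counting sequence:
  Step 1: counter = 1
  Step 2: counter = 2
  Step 3: counter = 3
  Step 4: counter = 4
  Step 5: counter = 5
  Step 6: counter = 6
  ...
  Step 9: counter = 9
Counter reached 9 -> halt
Total steps = 9

9


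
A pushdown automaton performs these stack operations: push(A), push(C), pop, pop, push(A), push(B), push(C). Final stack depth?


Tracing stack operations:
  push(A) -> stack = [A], depth=1
  push(C) -> stack = [A,C], depth=2
  pop -> removed C, stack = [A], depth=1
  pop -> removed A, stack = [], depth=0
  push(A) -> stack = [A], depth=1
  push(B) -> stack = [A,B], depth=2
  push(C) -> stack = [A,B,C], depth=3
Final depth = 3

3


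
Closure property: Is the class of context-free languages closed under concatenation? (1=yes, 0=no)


CFL closure properties:
  Closed under: union, concatenation, Kleene star
  NOT closed under: intersection, complement
Operation 'concatenation' is in closed list -> Yes (closed)

1


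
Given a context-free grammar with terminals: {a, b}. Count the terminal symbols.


Terminal symbols: a, b
Counting each: a (#1), b (#2)
Total = 2

2


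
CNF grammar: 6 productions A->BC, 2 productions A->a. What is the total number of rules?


CNF allows two rule forms:
  A -> BC (binary): 6 rules
  A -> a (terminal): 2 rules
Total = 6 + 2 = 8

8


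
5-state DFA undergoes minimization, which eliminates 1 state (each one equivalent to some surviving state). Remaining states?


Original DFA: 5 states
Redundant states removed: 1
Minimized states = original - removed
= 5 - 1
= 4

4


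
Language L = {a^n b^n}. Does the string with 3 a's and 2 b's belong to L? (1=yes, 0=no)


Language requires equal numbers of a's and b's
PDA pushes for each 'a', pops for each 'b'
Number of a's = 3
Number of b's = 2
3 != 2 -> Reject

0


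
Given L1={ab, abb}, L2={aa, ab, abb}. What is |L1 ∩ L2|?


L1 = {ab, abb}
L2 = {aa, ab, abb}
Checking each string in L1 against L2:
  'ab': in L2? Yes
  'abb': in L2? Yes
Intersection = {ab, abb}
|L1 ∩ L2| = 2

2


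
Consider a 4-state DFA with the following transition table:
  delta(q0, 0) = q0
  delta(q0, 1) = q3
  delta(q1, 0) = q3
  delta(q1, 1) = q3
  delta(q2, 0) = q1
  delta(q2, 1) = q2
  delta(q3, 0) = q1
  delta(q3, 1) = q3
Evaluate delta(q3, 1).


Looking up transition function:
delta(q3, 1) in the table
Row: q3, Column: 1
Result: q3

q3


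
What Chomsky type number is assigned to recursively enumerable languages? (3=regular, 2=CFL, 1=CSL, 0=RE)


Chomsky hierarchy levels:
  Type 3: Regular (DFA/NFA/regex)
  Type 2: Context-free (PDA)
  Type 1: Context-sensitive
  Type 0: Recursively enumerable (TM)
'recursively enumerable' corresponds to Type 0

0


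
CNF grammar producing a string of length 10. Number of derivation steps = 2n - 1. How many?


Chomsky Normal Form derivation:
String length n = 10
Each step either:
  - Splits a nonterminal into two (n-1 such steps)
  - Converts a nonterminal to terminal (n such steps)
Total = (n-1) + n = 2n - 1
= 2(10) - 1
= 20 - 1
= 19

19


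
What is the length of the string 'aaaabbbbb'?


String: 'aaaabbbbb'
Counting characters:
  'a' appears 4 time(s)
  'b' appears 5 time(s)
Total length = 4 + 5 = 9

9


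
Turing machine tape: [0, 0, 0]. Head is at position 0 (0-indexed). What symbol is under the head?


Tape: [0, 0, 0]
Positions: 0 1 2
Values:    0 0 0
Head at position 0
tape[0] = 0

0


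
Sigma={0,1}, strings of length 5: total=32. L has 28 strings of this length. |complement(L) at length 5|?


Alphabet: {0,1}
String length: 5
Total strings of length 5 = 2^5 = 32
Strings in L = 28
Complement = total - |L|
= 32 - 28
= 4

4


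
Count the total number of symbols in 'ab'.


String: 'ab'
Counting characters:
  'a' appears 1 time(s)
  'b' appears 1 time(s)
Total length = 1 + 1 = 2

2


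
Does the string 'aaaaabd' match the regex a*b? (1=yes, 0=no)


Pattern: a*b
String: 'aaaaabd'
Pattern requires: zero or more 'a's followed by exactly one 'b'
Found 5 leading 'a's
Remaining: 'bd'
Remaining is not 'b' -> no match
Result: 0

0


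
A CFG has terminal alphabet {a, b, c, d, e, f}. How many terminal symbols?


Terminal symbols: a, b, c, d, e, f
Counting each: a (#1), b (#2), c (#3), d (#4), e (#5), f (#6)
Total = 6

6


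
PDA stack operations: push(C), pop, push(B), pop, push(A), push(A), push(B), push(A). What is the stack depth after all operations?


Tracing stack operations:
  push(C) -> stack = [C], depth=1
  pop -> removed C, stack = [], depth=0
  push(B) -> stack = [B], depth=1
  pop -> removed B, stack = [], depth=0
  push(A) -> stack = [A], depth=1
  push(A) -> stack = [A,A], depth=2
  push(B) -> stack = [A,A,B], depth=3
  push(A) -> stack = [A,A,B,A], depth=4
Final depth = 4

4


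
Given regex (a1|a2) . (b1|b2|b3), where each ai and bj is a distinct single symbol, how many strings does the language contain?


First group: 2 alternatives
Second group: 3 alternatives
Concatenation: each choice from group 1 pairs with each from group 2
Total = 2 x 3 = 6

6


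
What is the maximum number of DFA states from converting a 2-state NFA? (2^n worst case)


NFA has 2 states
Subset construction: each DFA state = subset of NFA states
Maximum subsets = 2^2
2^2 = 4

4


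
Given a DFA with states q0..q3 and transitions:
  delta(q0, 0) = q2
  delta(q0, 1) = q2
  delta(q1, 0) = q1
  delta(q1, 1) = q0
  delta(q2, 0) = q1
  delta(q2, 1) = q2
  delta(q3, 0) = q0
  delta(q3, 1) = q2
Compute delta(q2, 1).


Looking up transition function:
delta(q2, 1) in the table
Row: q2, Column: 1
Result: q2

q2


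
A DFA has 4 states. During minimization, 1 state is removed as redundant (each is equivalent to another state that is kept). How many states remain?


Original DFA: 4 states
Redundant states removed: 1
Minimized states = original - removed
= 4 - 1
= 3

3


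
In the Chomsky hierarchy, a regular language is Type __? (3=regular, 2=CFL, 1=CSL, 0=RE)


Chomsky hierarchy levels:
  Type 3: Regular (DFA/NFA/regex)
  Type 2: Context-free (PDA)
  Type 1: Context-sensitive
  Type 0: Recursively enumerable (TM)
'regular' corresponds to Type 3

3


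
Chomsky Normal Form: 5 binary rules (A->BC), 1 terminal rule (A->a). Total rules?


CNF allows two rule forms:
  A -> BC (binary): 5 rules
  A -> a (terminal): 1 rule
Total = 5 + 1 = 6

6
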